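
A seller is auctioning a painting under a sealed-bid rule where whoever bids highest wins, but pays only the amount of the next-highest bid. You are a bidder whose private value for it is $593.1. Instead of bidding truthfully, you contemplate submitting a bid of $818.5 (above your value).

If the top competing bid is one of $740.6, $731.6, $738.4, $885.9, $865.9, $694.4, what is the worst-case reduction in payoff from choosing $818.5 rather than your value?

$147.5

$740.6: truthful gives $0, deviation gives −$147.5 → loss $147.5.
$731.6: truthful gives $0, deviation gives −$138.5 → loss $138.5.
$738.4: truthful gives $0, deviation gives −$145.3 → loss $145.3.
$885.9: same outcome either way → loss $0.
$865.9: same outcome either way → loss $0.
$694.4: truthful gives $0, deviation gives −$101.3 → loss $101.3.
Maximum loss: $147.5.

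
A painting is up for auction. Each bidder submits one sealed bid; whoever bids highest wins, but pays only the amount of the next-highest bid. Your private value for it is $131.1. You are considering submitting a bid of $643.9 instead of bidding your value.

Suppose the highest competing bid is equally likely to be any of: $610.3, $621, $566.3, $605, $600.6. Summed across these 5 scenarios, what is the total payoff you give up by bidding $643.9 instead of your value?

$2347.7

The deviation costs you only when the competing bid falls strictly between $131.1 and $643.9; elsewhere both bids give the same outcome.
$610.3: truthful payoff $0, deviation payoff −$479.2 → loss $479.2.
$621: truthful payoff $0, deviation payoff −$489.9 → loss $489.9.
$566.3: truthful payoff $0, deviation payoff −$435.2 → loss $435.2.
$605: truthful payoff $0, deviation payoff −$473.9 → loss $473.9.
$600.6: truthful payoff $0, deviation payoff −$469.5 → loss $469.5.
Total loss = $479.2 + $489.9 + $435.2 + $473.9 + $469.5 = $2347.7.
Because the price is fixed by the runner-up's bid, deviating from your value can only change a good outcome into a bad one — never the reverse.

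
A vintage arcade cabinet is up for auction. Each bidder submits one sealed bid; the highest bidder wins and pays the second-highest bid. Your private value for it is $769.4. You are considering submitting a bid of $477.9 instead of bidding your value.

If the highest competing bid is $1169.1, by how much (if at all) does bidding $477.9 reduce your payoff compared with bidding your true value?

Bidding your value $769.4: you lose (since $769.4 < $1169.1). Payoff $0.
Bidding $477.9: you lose. Payoff $0.
Difference = $0 − $0 = $0; both bids lead to the same outcome because the competing bid is above both your value and your alternative bid.

$0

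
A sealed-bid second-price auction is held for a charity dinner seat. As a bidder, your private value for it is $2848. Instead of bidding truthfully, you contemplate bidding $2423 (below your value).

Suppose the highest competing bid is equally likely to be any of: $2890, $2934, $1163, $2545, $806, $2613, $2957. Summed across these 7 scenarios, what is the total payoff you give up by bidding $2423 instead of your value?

The deviation costs you only when the competing bid falls strictly between $2423 and $2848; elsewhere both bids give the same outcome.
$2890: outcomes coincide → loss $0.
$2934: outcomes coincide → loss $0.
$1163: outcomes coincide → loss $0.
$2545: truthful payoff $303, deviation payoff $0 → loss $303.
$806: outcomes coincide → loss $0.
$2613: truthful payoff $235, deviation payoff $0 → loss $235.
$2957: outcomes coincide → loss $0.
Total loss = $303 + $235 = $538.
Truthful bidding weakly dominates here: raising your bid can only win items priced above your value, and lowering it can only forfeit items priced below.

$538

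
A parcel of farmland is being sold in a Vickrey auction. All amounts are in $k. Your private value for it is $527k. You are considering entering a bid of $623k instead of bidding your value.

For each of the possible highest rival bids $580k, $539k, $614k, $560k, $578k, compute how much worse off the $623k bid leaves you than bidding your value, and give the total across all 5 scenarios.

$236k

The deviation costs you only when the competing bid falls strictly between $527k and $623k; elsewhere both bids give the same outcome.
$580k: truthful payoff $0k, deviation payoff −$53k → loss $53k.
$539k: truthful payoff $0k, deviation payoff −$12k → loss $12k.
$614k: truthful payoff $0k, deviation payoff −$87k → loss $87k.
$560k: truthful payoff $0k, deviation payoff −$33k → loss $33k.
$578k: truthful payoff $0k, deviation payoff −$51k → loss $51k.
Total loss = $53k + $12k + $87k + $33k + $51k = $236k.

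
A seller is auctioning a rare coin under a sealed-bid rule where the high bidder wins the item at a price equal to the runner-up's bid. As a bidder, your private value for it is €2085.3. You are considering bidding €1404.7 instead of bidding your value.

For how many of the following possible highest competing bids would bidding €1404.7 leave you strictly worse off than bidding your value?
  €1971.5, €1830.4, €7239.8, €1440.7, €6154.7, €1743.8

The deviation hurts exactly when the highest competing bid lies strictly between €1404.7 and €2085.3 — underbidding then forfeits a profitable win.
€1971.5: inside the interval → strictly worse (loss €113.8).
€1830.4: inside the interval → strictly worse (loss €254.9).
€7239.8: above both → same outcome either way.
€1440.7: inside the interval → strictly worse (loss €644.6).
€6154.7: above both → same outcome either way.
€1743.8: inside the interval → strictly worse (loss €341.5).
Count: 4.

4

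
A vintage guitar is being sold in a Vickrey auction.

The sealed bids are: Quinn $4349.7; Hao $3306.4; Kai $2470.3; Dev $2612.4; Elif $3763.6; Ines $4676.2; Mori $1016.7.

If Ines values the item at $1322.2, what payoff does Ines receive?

Highest bid: Ines at $4676.2, so Ines wins.
Second-highest bid: Quinn at $4349.7 — that is the price the winner pays.
Ines's payoff = value − price = $1322.2 − $4349.7 = −$3027.5.

−$3027.5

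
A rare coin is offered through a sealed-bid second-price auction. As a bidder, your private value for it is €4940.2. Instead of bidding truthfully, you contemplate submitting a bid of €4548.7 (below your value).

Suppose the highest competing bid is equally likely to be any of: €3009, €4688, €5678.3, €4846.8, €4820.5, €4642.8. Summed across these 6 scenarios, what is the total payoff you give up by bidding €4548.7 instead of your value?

€762.7

The deviation costs you only when the competing bid falls strictly between €4548.7 and €4940.2; elsewhere both bids give the same outcome.
€3009: outcomes coincide → loss €0.
€4688: truthful payoff €252.2, deviation payoff €0 → loss €252.2.
€5678.3: outcomes coincide → loss €0.
€4846.8: truthful payoff €93.4, deviation payoff €0 → loss €93.4.
€4820.5: truthful payoff €119.7, deviation payoff €0 → loss €119.7.
€4642.8: truthful payoff €297.4, deviation payoff €0 → loss €297.4.
Total loss = €252.2 + €93.4 + €119.7 + €297.4 = €762.7.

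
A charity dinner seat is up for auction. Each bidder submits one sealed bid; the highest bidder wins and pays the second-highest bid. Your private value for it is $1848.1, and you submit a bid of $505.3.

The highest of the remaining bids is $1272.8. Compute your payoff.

Your bid $505.3 is below the highest competing bid $1272.8, so you lose.
A losing bidder pays nothing and receives nothing: payoff = $0.

$0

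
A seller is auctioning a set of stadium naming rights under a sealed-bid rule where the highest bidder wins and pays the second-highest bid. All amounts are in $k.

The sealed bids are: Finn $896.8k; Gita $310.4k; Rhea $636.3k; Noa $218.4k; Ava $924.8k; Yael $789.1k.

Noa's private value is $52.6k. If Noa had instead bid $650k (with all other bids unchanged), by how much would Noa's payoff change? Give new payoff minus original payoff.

The highest bid among the other bidders is $924.8k; Noa's bid doesn't change that.
Original bid $218.4k: Noa is not highest (top rival bid is $924.8k); payoff $0k.
Alternative bid $650k: Noa is not highest (top rival bid is $924.8k); payoff $0k.
Change in payoff = $0k − ($0k) = $0k.

$0k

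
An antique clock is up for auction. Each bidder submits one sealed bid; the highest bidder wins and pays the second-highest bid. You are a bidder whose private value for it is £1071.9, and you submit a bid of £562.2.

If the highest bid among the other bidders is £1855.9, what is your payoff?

Your bid £562.2 is below the highest competing bid £1855.9, so you lose.
A losing bidder pays nothing and receives nothing: payoff = £0.

£0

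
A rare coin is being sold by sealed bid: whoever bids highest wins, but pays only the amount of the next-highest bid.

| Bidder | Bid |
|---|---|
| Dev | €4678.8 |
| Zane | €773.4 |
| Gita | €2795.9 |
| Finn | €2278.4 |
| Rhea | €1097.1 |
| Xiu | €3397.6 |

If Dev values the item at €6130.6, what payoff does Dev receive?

€2733

Highest bid: Dev at €4678.8, so Dev wins.
Second-highest bid: Xiu at €3397.6 — that is the price the winner pays.
Dev's payoff = value − price = €6130.6 − €3397.6 = €2733.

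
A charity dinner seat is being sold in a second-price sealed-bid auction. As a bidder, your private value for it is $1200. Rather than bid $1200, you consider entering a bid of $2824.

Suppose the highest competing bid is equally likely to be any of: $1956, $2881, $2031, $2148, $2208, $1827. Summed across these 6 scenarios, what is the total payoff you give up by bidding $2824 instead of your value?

$4170

The deviation costs you only when the competing bid falls strictly between $1200 and $2824; elsewhere both bids give the same outcome.
$1956: truthful payoff $0, deviation payoff −$756 → loss $756.
$2881: outcomes coincide → loss $0.
$2031: truthful payoff $0, deviation payoff −$831 → loss $831.
$2148: truthful payoff $0, deviation payoff −$948 → loss $948.
$2208: truthful payoff $0, deviation payoff −$1008 → loss $1008.
$1827: truthful payoff $0, deviation payoff −$627 → loss $627.
Total loss = $756 + $831 + $948 + $1008 + $627 = $4170.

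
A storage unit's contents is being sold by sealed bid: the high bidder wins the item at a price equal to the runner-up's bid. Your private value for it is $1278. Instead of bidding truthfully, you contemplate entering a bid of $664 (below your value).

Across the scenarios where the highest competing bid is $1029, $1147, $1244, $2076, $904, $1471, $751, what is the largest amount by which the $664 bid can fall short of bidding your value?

$1029: truthful gives $249, deviation gives $0 → loss $249.
$1147: truthful gives $131, deviation gives $0 → loss $131.
$1244: truthful gives $34, deviation gives $0 → loss $34.
$2076: same outcome either way → loss $0.
$904: truthful gives $374, deviation gives $0 → loss $374.
$1471: same outcome either way → loss $0.
$751: truthful gives $527, deviation gives $0 → loss $527.
Maximum loss: $527.

$527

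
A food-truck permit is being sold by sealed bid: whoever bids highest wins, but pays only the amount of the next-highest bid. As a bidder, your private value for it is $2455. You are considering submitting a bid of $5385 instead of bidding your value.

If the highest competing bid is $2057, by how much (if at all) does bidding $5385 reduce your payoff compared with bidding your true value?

Bidding your value $2455: you win (since $2455 > $2057) and pay $2057. Payoff $398.
Bidding $5385: you win and pay $2057. Payoff $2455 − $2057 = $398.
Difference = $398 − $398 = $0; both bids lead to the same outcome because the competing bid is below both your value and your alternative bid.
In a second-price auction your bid sets only whether you win, not what you pay, so bidding your true value is weakly dominant.

$0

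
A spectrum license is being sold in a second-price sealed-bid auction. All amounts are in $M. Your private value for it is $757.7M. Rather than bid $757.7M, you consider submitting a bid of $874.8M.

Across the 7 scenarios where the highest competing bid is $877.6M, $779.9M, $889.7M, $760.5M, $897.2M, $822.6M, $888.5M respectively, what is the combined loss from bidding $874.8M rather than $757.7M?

The deviation costs you only when the competing bid falls strictly between $757.7M and $874.8M; elsewhere both bids give the same outcome.
$877.6M: outcomes coincide → loss $0M.
$779.9M: truthful payoff $0M, deviation payoff −$22.2M → loss $22.2M.
$889.7M: outcomes coincide → loss $0M.
$760.5M: truthful payoff $0M, deviation payoff −$2.8M → loss $2.8M.
$897.2M: outcomes coincide → loss $0M.
$822.6M: truthful payoff $0M, deviation payoff −$64.9M → loss $64.9M.
$888.5M: outcomes coincide → loss $0M.
Total loss = $22.2M + $2.8M + $64.9M = $89.9M.

$89.9M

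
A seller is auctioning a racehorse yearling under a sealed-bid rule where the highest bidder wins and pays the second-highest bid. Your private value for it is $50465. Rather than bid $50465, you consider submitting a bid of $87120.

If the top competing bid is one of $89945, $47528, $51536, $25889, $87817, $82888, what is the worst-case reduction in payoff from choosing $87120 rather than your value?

$32423

$89945: same outcome either way → loss $0.
$47528: same outcome either way → loss $0.
$51536: truthful gives $0, deviation gives −$1071 → loss $1071.
$25889: same outcome either way → loss $0.
$87817: same outcome either way → loss $0.
$82888: truthful gives $0, deviation gives −$32423 → loss $32423.
Maximum loss: $32423.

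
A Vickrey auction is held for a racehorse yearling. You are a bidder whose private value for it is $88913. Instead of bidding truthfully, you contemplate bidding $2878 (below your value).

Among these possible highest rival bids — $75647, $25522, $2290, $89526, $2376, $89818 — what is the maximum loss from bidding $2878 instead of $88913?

$63391

$75647: truthful gives $13266, deviation gives $0 → loss $13266.
$25522: truthful gives $63391, deviation gives $0 → loss $63391.
$2290: same outcome either way → loss $0.
$89526: same outcome either way → loss $0.
$2376: same outcome either way → loss $0.
$89818: same outcome either way → loss $0.
Maximum loss: $63391.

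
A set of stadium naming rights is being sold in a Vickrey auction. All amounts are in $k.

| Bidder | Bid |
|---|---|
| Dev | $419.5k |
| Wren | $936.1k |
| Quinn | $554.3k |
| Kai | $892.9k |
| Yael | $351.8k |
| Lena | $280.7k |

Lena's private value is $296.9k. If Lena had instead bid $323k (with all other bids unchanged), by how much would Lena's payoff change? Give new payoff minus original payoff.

The highest bid among the other bidders is $936.1k; Lena's bid doesn't change that.
Original bid $280.7k: Lena is not highest (top rival bid is $936.1k); payoff $0k.
Alternative bid $323k: Lena is not highest (top rival bid is $936.1k); payoff $0k.
Change in payoff = $0k − ($0k) = $0k.

$0k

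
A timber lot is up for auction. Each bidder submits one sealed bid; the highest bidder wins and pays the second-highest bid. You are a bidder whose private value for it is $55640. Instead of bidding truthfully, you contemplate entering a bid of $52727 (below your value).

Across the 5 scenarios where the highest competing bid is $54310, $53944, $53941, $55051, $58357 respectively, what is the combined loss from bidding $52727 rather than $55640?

The deviation costs you only when the competing bid falls strictly between $52727 and $55640; elsewhere both bids give the same outcome.
$54310: truthful payoff $1330, deviation payoff $0 → loss $1330.
$53944: truthful payoff $1696, deviation payoff $0 → loss $1696.
$53941: truthful payoff $1699, deviation payoff $0 → loss $1699.
$55051: truthful payoff $589, deviation payoff $0 → loss $589.
$58357: outcomes coincide → loss $0.
Total loss = $1330 + $1696 + $1699 + $589 = $5314.

$5314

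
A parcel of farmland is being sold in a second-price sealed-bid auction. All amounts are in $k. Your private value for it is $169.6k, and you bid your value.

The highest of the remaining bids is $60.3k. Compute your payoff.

Your bid $169.6k exceeds the highest competing bid $60.3k, so you win.
In a second-price auction the winner pays the second-highest bid, $60.3k.
Payoff = value − price = $169.6k − $60.3k = $109.3k.

$109.3k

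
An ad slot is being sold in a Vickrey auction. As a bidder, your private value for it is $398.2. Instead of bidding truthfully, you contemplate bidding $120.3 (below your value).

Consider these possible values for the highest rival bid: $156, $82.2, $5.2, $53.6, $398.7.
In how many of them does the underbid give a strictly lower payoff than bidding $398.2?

1

The deviation hurts exactly when the highest competing bid lies strictly between $120.3 and $398.2 — underbidding then forfeits a profitable win.
$156: inside the interval → strictly worse (loss $242.2).
$82.2: below both → same outcome either way.
$5.2: below both → same outcome either way.
$53.6: below both → same outcome either way.
$398.7: above both → same outcome either way.
Count: 1.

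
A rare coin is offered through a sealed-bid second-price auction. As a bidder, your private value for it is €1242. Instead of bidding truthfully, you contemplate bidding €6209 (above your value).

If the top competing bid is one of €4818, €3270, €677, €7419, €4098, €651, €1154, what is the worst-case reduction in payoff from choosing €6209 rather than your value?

€3576

€4818: truthful gives €0, deviation gives −€3576 → loss €3576.
€3270: truthful gives €0, deviation gives −€2028 → loss €2028.
€677: same outcome either way → loss €0.
€7419: same outcome either way → loss €0.
€4098: truthful gives €0, deviation gives −€2856 → loss €2856.
€651: same outcome either way → loss €0.
€1154: same outcome either way → loss €0.
Maximum loss: €3576.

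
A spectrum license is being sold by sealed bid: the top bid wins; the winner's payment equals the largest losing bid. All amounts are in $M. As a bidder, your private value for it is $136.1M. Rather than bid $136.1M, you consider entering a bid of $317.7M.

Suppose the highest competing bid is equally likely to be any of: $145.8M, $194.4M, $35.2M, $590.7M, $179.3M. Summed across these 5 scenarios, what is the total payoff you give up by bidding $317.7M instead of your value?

$111.2M

The deviation costs you only when the competing bid falls strictly between $136.1M and $317.7M; elsewhere both bids give the same outcome.
$145.8M: truthful payoff $0M, deviation payoff −$9.7M → loss $9.7M.
$194.4M: truthful payoff $0M, deviation payoff −$58.3M → loss $58.3M.
$35.2M: outcomes coincide → loss $0M.
$590.7M: outcomes coincide → loss $0M.
$179.3M: truthful payoff $0M, deviation payoff −$43.2M → loss $43.2M.
Total loss = $9.7M + $58.3M + $43.2M = $111.2M.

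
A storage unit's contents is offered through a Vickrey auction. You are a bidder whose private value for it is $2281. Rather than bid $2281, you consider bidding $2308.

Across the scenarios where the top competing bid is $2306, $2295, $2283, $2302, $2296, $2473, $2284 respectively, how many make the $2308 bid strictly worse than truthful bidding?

The deviation hurts exactly when the highest competing bid lies strictly between $2281 and $2308 — overbidding then wins at a price above your value.
$2306: inside the interval → strictly worse (loss $25).
$2295: inside the interval → strictly worse (loss $14).
$2283: inside the interval → strictly worse (loss $2).
$2302: inside the interval → strictly worse (loss $21).
$2296: inside the interval → strictly worse (loss $15).
$2473: above both → same outcome either way.
$2284: inside the interval → strictly worse (loss $3).
Count: 6.

6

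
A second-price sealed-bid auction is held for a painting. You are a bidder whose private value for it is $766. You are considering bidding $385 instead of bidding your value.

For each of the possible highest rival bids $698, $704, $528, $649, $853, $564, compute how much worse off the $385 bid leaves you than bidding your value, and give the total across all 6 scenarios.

The deviation costs you only when the competing bid falls strictly between $385 and $766; elsewhere both bids give the same outcome.
$698: truthful payoff $68, deviation payoff $0 → loss $68.
$704: truthful payoff $62, deviation payoff $0 → loss $62.
$528: truthful payoff $238, deviation payoff $0 → loss $238.
$649: truthful payoff $117, deviation payoff $0 → loss $117.
$853: outcomes coincide → loss $0.
$564: truthful payoff $202, deviation payoff $0 → loss $202.
Total loss = $68 + $62 + $238 + $117 + $202 = $687.

$687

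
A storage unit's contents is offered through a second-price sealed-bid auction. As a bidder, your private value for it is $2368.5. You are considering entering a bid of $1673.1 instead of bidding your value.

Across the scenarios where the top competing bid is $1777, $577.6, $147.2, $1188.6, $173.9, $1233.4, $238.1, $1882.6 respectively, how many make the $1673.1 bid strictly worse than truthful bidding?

2

The deviation hurts exactly when the highest competing bid lies strictly between $1673.1 and $2368.5 — underbidding then forfeits a profitable win.
$1777: inside the interval → strictly worse (loss $591.5).
$577.6: below both → same outcome either way.
$147.2: below both → same outcome either way.
$1188.6: below both → same outcome either way.
$173.9: below both → same outcome either way.
$1233.4: below both → same outcome either way.
$238.1: below both → same outcome either way.
$1882.6: inside the interval → strictly worse (loss $485.9).
Count: 2.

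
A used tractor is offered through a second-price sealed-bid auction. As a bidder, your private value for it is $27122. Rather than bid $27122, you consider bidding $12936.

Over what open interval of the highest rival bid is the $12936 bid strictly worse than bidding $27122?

If the competing bid is below $12936, both bids win at the same price — no difference.
If it is above $27122, both bids lose — no difference.
If it lies strictly between $12936 and $27122, bidding your value wins at a price below your value (positive payoff) while bidding $12936 loses (payoff 0).
So the deviation strictly hurts on the open interval ($12936, $27122).
Truthful bidding weakly dominates here: raising your bid can only win items priced above your value, and lowering it can only forfeit items priced below.

($12936, $27122)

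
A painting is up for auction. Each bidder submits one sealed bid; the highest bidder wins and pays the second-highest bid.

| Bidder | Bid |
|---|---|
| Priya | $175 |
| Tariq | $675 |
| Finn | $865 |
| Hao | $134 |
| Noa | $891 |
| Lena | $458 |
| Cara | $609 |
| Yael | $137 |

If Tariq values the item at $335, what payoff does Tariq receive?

Highest bid: Noa at $891, so Noa wins.
Second-highest bid: Finn at $865 — that is the price the winner pays.
Tariq did not win, so Tariq pays nothing and receives nothing: payoff $0.

$0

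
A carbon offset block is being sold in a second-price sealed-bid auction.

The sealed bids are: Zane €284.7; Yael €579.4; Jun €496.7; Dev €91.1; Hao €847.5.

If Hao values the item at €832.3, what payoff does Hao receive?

€252.9

Highest bid: Hao at €847.5, so Hao wins.
Second-highest bid: Yael at €579.4 — that is the price the winner pays.
Hao's payoff = value − price = €832.3 − €579.4 = €252.9.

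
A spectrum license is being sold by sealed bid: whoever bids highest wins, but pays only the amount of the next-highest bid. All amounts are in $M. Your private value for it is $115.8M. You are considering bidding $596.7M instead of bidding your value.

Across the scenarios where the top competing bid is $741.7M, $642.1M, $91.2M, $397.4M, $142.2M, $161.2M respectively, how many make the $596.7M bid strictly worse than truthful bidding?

The deviation hurts exactly when the highest competing bid lies strictly between $115.8M and $596.7M — overbidding then wins at a price above your value.
$741.7M: above both → same outcome either way.
$642.1M: above both → same outcome either way.
$91.2M: below both → same outcome either way.
$397.4M: inside the interval → strictly worse (loss $281.6M).
$142.2M: inside the interval → strictly worse (loss $26.4M).
$161.2M: inside the interval → strictly worse (loss $45.4M).
Count: 3.

3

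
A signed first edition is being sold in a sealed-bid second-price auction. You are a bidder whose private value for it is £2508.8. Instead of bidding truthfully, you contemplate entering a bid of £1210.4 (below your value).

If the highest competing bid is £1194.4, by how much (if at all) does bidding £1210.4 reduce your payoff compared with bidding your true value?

£0

Bidding your value £2508.8: you win (since £2508.8 > £1194.4) and pay £1194.4. Payoff £1314.4.
Bidding £1210.4: you win and pay £1194.4. Payoff £2508.8 − £1194.4 = £1314.4.
Difference = £1314.4 − £1314.4 = £0; both bids lead to the same outcome because the competing bid is below both your value and your alternative bid.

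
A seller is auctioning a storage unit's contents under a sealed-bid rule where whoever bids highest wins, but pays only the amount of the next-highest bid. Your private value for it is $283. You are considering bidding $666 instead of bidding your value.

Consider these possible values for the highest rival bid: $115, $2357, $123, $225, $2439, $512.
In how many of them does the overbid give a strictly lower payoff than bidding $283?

The deviation hurts exactly when the highest competing bid lies strictly between $283 and $666 — overbidding then wins at a price above your value.
$115: below both → same outcome either way.
$2357: above both → same outcome either way.
$123: below both → same outcome either way.
$225: below both → same outcome either way.
$2439: above both → same outcome either way.
$512: inside the interval → strictly worse (loss $229).
Count: 1.

1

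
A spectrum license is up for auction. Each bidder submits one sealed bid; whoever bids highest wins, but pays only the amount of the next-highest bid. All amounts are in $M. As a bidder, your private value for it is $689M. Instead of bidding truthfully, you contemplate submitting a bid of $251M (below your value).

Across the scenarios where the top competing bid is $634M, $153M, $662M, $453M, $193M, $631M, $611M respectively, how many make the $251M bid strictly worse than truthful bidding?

The deviation hurts exactly when the highest competing bid lies strictly between $251M and $689M — underbidding then forfeits a profitable win.
$634M: inside the interval → strictly worse (loss $55M).
$153M: below both → same outcome either way.
$662M: inside the interval → strictly worse (loss $27M).
$453M: inside the interval → strictly worse (loss $236M).
$193M: below both → same outcome either way.
$631M: inside the interval → strictly worse (loss $58M).
$611M: inside the interval → strictly worse (loss $78M).
Count: 5.

5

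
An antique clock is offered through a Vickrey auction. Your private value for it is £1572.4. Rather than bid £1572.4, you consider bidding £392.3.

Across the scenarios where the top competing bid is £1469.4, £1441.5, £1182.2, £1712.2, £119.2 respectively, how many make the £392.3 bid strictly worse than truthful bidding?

3

The deviation hurts exactly when the highest competing bid lies strictly between £392.3 and £1572.4 — underbidding then forfeits a profitable win.
£1469.4: inside the interval → strictly worse (loss £103).
£1441.5: inside the interval → strictly worse (loss £130.9).
£1182.2: inside the interval → strictly worse (loss £390.2).
£1712.2: above both → same outcome either way.
£119.2: below both → same outcome either way.
Count: 3.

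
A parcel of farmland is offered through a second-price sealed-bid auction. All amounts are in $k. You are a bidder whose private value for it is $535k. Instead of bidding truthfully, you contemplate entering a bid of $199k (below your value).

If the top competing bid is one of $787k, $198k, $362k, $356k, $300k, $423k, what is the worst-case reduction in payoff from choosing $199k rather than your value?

$235k

$787k: same outcome either way → loss $0k.
$198k: same outcome either way → loss $0k.
$362k: truthful gives $173k, deviation gives $0k → loss $173k.
$356k: truthful gives $179k, deviation gives $0k → loss $179k.
$300k: truthful gives $235k, deviation gives $0k → loss $235k.
$423k: truthful gives $112k, deviation gives $0k → loss $112k.
Maximum loss: $235k.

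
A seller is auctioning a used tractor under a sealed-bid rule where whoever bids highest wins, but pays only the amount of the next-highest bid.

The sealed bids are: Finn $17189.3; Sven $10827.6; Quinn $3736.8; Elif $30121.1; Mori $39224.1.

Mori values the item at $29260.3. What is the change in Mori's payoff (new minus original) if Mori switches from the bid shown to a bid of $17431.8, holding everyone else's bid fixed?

The highest bid among the other bidders is $30121.1; Mori's bid doesn't change that.
Original bid $39224.1: Mori is highest, pays the top rival bid $30121.1; payoff $29260.3 − $30121.1 = −$860.8.
Alternative bid $17431.8: Mori is not highest (top rival bid is $30121.1); payoff $0.
Change in payoff = $0 − (−$860.8) = $860.8.

$860.8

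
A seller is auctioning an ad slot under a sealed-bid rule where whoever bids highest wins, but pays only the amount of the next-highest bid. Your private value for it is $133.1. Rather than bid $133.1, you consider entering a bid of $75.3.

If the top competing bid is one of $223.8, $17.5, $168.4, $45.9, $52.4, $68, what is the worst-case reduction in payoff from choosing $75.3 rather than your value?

$0

$223.8: same outcome either way → loss $0.
$17.5: same outcome either way → loss $0.
$168.4: same outcome either way → loss $0.
$45.9: same outcome either way → loss $0.
$52.4: same outcome either way → loss $0.
$68: same outcome either way → loss $0.
Maximum loss: $0.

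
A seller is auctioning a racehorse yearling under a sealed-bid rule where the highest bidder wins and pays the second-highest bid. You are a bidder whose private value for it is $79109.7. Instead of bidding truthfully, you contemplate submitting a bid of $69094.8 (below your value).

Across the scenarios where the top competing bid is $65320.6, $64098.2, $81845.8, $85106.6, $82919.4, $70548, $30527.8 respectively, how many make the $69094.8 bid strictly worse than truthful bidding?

1

The deviation hurts exactly when the highest competing bid lies strictly between $69094.8 and $79109.7 — underbidding then forfeits a profitable win.
$65320.6: below both → same outcome either way.
$64098.2: below both → same outcome either way.
$81845.8: above both → same outcome either way.
$85106.6: above both → same outcome either way.
$82919.4: above both → same outcome either way.
$70548: inside the interval → strictly worse (loss $8561.7).
$30527.8: below both → same outcome either way.
Count: 1.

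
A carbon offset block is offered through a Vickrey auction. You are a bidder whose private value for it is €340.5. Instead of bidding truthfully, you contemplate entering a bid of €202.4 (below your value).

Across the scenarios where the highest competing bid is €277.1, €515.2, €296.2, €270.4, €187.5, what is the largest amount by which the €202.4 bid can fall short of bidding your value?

€277.1: truthful gives €63.4, deviation gives €0 → loss €63.4.
€515.2: same outcome either way → loss €0.
€296.2: truthful gives €44.3, deviation gives €0 → loss €44.3.
€270.4: truthful gives €70.1, deviation gives €0 → loss €70.1.
€187.5: same outcome either way → loss €0.
Maximum loss: €70.1.

€70.1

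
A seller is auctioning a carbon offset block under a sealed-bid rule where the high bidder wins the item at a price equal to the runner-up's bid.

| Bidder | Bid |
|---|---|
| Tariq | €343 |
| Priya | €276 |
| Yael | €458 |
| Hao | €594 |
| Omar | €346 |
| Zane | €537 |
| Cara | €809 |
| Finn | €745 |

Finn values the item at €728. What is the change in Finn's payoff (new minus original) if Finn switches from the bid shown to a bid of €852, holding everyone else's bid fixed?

−€81

The highest bid among the other bidders is €809; Finn's bid doesn't change that.
Original bid €745: Finn is not highest (top rival bid is €809); payoff €0.
Alternative bid €852: Finn is highest, pays the top rival bid €809; payoff €728 − €809 = −€81.
Change in payoff = −€81 − (€0) = −€81.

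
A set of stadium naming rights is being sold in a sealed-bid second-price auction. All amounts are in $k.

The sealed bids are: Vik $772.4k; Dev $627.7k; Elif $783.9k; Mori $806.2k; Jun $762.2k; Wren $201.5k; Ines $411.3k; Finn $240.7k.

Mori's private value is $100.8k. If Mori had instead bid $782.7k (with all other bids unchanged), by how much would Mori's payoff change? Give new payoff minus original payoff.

$683.1k

The highest bid among the other bidders is $783.9k; Mori's bid doesn't change that.
Original bid $806.2k: Mori is highest, pays the top rival bid $783.9k; payoff $100.8k − $783.9k = −$683.1k.
Alternative bid $782.7k: Mori is not highest (top rival bid is $783.9k); payoff $0k.
Change in payoff = $0k − (−$683.1k) = $683.1k.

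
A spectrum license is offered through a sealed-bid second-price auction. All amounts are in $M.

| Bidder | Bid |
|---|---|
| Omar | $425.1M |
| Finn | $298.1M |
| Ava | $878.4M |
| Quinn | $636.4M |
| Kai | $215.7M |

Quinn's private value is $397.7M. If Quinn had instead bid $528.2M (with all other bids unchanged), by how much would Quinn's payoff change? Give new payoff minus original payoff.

The highest bid among the other bidders is $878.4M; Quinn's bid doesn't change that.
Original bid $636.4M: Quinn is not highest (top rival bid is $878.4M); payoff $0M.
Alternative bid $528.2M: Quinn is not highest (top rival bid is $878.4M); payoff $0M.
Change in payoff = $0M − ($0M) = $0M.

$0M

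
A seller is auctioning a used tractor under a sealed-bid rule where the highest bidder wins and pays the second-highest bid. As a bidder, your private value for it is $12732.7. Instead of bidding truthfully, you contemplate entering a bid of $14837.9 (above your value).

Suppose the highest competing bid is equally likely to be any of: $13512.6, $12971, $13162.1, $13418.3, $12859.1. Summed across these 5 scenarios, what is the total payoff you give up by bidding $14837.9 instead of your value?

$2259.6

The deviation costs you only when the competing bid falls strictly between $12732.7 and $14837.9; elsewhere both bids give the same outcome.
$13512.6: truthful payoff $0, deviation payoff −$779.9 → loss $779.9.
$12971: truthful payoff $0, deviation payoff −$238.3 → loss $238.3.
$13162.1: truthful payoff $0, deviation payoff −$429.4 → loss $429.4.
$13418.3: truthful payoff $0, deviation payoff −$685.6 → loss $685.6.
$12859.1: truthful payoff $0, deviation payoff −$126.4 → loss $126.4.
Total loss = $779.9 + $238.3 + $429.4 + $685.6 + $126.4 = $2259.6.
Because the price is fixed by the runner-up's bid, deviating from your value can only change a good outcome into a bad one — never the reverse.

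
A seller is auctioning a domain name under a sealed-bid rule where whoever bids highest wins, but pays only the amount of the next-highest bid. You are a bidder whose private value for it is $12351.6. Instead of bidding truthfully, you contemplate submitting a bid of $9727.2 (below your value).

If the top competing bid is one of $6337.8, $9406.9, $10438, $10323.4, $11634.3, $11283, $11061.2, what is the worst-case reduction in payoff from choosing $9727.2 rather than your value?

$2028.2

$6337.8: same outcome either way → loss $0.
$9406.9: same outcome either way → loss $0.
$10438: truthful gives $1913.6, deviation gives $0 → loss $1913.6.
$10323.4: truthful gives $2028.2, deviation gives $0 → loss $2028.2.
$11634.3: truthful gives $717.3, deviation gives $0 → loss $717.3.
$11283: truthful gives $1068.6, deviation gives $0 → loss $1068.6.
$11061.2: truthful gives $1290.4, deviation gives $0 → loss $1290.4.
Maximum loss: $2028.2.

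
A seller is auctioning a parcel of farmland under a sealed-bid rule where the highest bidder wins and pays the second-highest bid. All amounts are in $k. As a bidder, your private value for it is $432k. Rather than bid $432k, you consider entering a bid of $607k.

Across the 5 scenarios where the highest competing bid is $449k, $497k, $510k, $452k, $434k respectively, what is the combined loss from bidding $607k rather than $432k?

The deviation costs you only when the competing bid falls strictly between $432k and $607k; elsewhere both bids give the same outcome.
$449k: truthful payoff $0k, deviation payoff −$17k → loss $17k.
$497k: truthful payoff $0k, deviation payoff −$65k → loss $65k.
$510k: truthful payoff $0k, deviation payoff −$78k → loss $78k.
$452k: truthful payoff $0k, deviation payoff −$20k → loss $20k.
$434k: truthful payoff $0k, deviation payoff −$2k → loss $2k.
Total loss = $17k + $65k + $78k + $20k + $2k = $182k.

$182k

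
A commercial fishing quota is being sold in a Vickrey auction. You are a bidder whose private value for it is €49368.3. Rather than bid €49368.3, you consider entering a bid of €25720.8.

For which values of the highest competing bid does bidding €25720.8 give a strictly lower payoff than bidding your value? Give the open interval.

(€25720.8, €49368.3)

If the competing bid is below €25720.8, both bids win at the same price — no difference.
If it is above €49368.3, both bids lose — no difference.
If it lies strictly between €25720.8 and €49368.3, bidding your value wins at a price below your value (positive payoff) while bidding €25720.8 loses (payoff 0).
So the deviation strictly hurts on the open interval (€25720.8, €49368.3).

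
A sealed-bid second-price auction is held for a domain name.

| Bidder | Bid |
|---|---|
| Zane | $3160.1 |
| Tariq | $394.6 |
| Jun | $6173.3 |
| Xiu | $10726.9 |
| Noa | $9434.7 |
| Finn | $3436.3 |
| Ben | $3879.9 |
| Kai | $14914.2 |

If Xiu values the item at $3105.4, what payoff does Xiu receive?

Highest bid: Kai at $14914.2, so Kai wins.
Second-highest bid: Xiu at $10726.9 — that is the price the winner pays.
Xiu did not win, so Xiu pays nothing and receives nothing: payoff $0.

$0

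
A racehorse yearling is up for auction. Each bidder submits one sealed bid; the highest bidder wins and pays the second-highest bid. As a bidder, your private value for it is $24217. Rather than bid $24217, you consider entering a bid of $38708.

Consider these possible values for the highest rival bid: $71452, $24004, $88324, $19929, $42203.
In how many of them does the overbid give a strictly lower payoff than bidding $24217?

The deviation hurts exactly when the highest competing bid lies strictly between $24217 and $38708 — overbidding then wins at a price above your value.
$71452: above both → same outcome either way.
$24004: below both → same outcome either way.
$88324: above both → same outcome either way.
$19929: below both → same outcome either way.
$42203: above both → same outcome either way.
Count: 0.

0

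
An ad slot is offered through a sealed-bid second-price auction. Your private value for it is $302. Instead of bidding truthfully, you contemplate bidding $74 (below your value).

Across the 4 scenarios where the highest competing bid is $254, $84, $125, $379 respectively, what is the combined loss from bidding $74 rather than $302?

$443

The deviation costs you only when the competing bid falls strictly between $74 and $302; elsewhere both bids give the same outcome.
$254: truthful payoff $48, deviation payoff $0 → loss $48.
$84: truthful payoff $218, deviation payoff $0 → loss $218.
$125: truthful payoff $177, deviation payoff $0 → loss $177.
$379: outcomes coincide → loss $0.
Total loss = $48 + $218 + $177 = $443.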